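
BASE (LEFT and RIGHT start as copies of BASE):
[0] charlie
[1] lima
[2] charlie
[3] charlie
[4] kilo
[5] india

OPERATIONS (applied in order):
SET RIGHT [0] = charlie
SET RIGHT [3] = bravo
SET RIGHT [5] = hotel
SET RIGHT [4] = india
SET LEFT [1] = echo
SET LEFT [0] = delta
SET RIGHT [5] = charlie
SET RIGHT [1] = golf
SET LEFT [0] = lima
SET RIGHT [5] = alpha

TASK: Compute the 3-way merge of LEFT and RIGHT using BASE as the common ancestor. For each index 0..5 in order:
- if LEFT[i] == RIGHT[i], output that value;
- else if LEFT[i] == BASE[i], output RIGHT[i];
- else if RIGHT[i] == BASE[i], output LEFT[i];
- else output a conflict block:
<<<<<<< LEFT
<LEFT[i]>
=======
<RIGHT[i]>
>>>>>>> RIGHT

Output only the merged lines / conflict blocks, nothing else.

Answer: lima
<<<<<<< LEFT
echo
=======
golf
>>>>>>> RIGHT
charlie
bravo
india
alpha

Derivation:
Final LEFT:  [lima, echo, charlie, charlie, kilo, india]
Final RIGHT: [charlie, golf, charlie, bravo, india, alpha]
i=0: L=lima, R=charlie=BASE -> take LEFT -> lima
i=1: BASE=lima L=echo R=golf all differ -> CONFLICT
i=2: L=charlie R=charlie -> agree -> charlie
i=3: L=charlie=BASE, R=bravo -> take RIGHT -> bravo
i=4: L=kilo=BASE, R=india -> take RIGHT -> india
i=5: L=india=BASE, R=alpha -> take RIGHT -> alpha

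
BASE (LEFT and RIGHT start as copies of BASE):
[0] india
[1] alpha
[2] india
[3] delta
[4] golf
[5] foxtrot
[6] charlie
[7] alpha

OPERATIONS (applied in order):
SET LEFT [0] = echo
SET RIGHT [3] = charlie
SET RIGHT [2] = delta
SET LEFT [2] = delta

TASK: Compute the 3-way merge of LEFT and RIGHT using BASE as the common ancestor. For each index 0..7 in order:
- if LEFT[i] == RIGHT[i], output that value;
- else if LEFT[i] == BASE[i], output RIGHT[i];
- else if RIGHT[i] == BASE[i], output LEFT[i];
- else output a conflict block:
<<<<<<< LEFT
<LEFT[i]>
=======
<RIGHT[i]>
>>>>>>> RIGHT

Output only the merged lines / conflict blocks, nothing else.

Final LEFT:  [echo, alpha, delta, delta, golf, foxtrot, charlie, alpha]
Final RIGHT: [india, alpha, delta, charlie, golf, foxtrot, charlie, alpha]
i=0: L=echo, R=india=BASE -> take LEFT -> echo
i=1: L=alpha R=alpha -> agree -> alpha
i=2: L=delta R=delta -> agree -> delta
i=3: L=delta=BASE, R=charlie -> take RIGHT -> charlie
i=4: L=golf R=golf -> agree -> golf
i=5: L=foxtrot R=foxtrot -> agree -> foxtrot
i=6: L=charlie R=charlie -> agree -> charlie
i=7: L=alpha R=alpha -> agree -> alpha

Answer: echo
alpha
delta
charlie
golf
foxtrot
charlie
alpha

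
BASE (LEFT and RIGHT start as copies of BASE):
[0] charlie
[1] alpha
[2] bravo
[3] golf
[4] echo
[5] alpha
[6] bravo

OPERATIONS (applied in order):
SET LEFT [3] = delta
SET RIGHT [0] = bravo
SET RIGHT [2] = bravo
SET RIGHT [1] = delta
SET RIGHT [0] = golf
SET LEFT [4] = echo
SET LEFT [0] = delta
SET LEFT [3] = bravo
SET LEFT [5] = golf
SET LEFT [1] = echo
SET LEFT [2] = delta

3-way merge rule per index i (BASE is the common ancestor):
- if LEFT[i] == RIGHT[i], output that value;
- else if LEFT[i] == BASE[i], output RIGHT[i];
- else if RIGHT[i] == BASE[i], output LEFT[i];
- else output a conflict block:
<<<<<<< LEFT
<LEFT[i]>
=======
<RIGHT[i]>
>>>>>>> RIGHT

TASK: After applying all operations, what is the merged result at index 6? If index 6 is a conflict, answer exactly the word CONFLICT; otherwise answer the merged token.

Answer: bravo

Derivation:
Final LEFT:  [delta, echo, delta, bravo, echo, golf, bravo]
Final RIGHT: [golf, delta, bravo, golf, echo, alpha, bravo]
i=0: BASE=charlie L=delta R=golf all differ -> CONFLICT
i=1: BASE=alpha L=echo R=delta all differ -> CONFLICT
i=2: L=delta, R=bravo=BASE -> take LEFT -> delta
i=3: L=bravo, R=golf=BASE -> take LEFT -> bravo
i=4: L=echo R=echo -> agree -> echo
i=5: L=golf, R=alpha=BASE -> take LEFT -> golf
i=6: L=bravo R=bravo -> agree -> bravo
Index 6 -> bravo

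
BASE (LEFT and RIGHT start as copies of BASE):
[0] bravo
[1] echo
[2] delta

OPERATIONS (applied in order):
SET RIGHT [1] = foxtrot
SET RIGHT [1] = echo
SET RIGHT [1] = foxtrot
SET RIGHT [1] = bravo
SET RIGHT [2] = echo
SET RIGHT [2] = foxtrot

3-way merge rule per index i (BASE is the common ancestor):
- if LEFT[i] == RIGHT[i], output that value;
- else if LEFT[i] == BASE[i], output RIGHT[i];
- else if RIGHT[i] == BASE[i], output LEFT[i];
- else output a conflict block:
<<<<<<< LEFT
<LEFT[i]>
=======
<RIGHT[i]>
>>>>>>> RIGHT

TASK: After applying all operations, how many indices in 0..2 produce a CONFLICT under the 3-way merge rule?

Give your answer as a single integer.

Final LEFT:  [bravo, echo, delta]
Final RIGHT: [bravo, bravo, foxtrot]
i=0: L=bravo R=bravo -> agree -> bravo
i=1: L=echo=BASE, R=bravo -> take RIGHT -> bravo
i=2: L=delta=BASE, R=foxtrot -> take RIGHT -> foxtrot
Conflict count: 0

Answer: 0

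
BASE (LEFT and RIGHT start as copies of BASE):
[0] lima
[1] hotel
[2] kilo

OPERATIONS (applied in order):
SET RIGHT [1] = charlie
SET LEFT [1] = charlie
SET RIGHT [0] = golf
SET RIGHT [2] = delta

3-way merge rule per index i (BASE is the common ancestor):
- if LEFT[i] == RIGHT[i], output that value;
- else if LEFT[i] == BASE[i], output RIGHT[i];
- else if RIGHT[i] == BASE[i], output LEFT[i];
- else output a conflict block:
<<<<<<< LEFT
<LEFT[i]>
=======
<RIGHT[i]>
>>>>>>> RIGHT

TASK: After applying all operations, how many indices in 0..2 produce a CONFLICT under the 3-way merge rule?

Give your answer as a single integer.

Answer: 0

Derivation:
Final LEFT:  [lima, charlie, kilo]
Final RIGHT: [golf, charlie, delta]
i=0: L=lima=BASE, R=golf -> take RIGHT -> golf
i=1: L=charlie R=charlie -> agree -> charlie
i=2: L=kilo=BASE, R=delta -> take RIGHT -> delta
Conflict count: 0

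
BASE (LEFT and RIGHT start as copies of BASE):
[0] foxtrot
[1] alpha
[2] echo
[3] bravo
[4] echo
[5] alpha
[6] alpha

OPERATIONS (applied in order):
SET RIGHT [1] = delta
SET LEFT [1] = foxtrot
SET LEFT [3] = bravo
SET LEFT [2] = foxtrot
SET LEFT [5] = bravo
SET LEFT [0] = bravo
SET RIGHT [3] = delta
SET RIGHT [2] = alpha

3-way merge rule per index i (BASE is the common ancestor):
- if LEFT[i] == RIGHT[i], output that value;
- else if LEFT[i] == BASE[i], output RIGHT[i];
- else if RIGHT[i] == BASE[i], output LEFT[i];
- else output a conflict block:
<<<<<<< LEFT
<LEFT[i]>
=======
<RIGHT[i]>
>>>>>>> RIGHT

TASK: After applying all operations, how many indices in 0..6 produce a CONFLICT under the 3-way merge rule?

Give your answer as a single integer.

Final LEFT:  [bravo, foxtrot, foxtrot, bravo, echo, bravo, alpha]
Final RIGHT: [foxtrot, delta, alpha, delta, echo, alpha, alpha]
i=0: L=bravo, R=foxtrot=BASE -> take LEFT -> bravo
i=1: BASE=alpha L=foxtrot R=delta all differ -> CONFLICT
i=2: BASE=echo L=foxtrot R=alpha all differ -> CONFLICT
i=3: L=bravo=BASE, R=delta -> take RIGHT -> delta
i=4: L=echo R=echo -> agree -> echo
i=5: L=bravo, R=alpha=BASE -> take LEFT -> bravo
i=6: L=alpha R=alpha -> agree -> alpha
Conflict count: 2

Answer: 2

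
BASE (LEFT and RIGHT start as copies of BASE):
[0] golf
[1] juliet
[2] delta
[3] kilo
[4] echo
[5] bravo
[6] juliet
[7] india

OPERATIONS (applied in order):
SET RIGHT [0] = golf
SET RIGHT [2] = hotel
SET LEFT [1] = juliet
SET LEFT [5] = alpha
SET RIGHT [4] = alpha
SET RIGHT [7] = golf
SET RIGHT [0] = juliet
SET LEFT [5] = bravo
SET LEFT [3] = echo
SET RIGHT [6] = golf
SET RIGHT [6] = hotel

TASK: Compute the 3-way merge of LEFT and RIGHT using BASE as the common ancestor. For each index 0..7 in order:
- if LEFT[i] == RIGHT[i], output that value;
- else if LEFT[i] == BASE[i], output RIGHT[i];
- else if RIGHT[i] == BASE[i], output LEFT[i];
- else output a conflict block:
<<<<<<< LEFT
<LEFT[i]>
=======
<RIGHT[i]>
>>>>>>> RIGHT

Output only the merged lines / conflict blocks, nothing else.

Answer: juliet
juliet
hotel
echo
alpha
bravo
hotel
golf

Derivation:
Final LEFT:  [golf, juliet, delta, echo, echo, bravo, juliet, india]
Final RIGHT: [juliet, juliet, hotel, kilo, alpha, bravo, hotel, golf]
i=0: L=golf=BASE, R=juliet -> take RIGHT -> juliet
i=1: L=juliet R=juliet -> agree -> juliet
i=2: L=delta=BASE, R=hotel -> take RIGHT -> hotel
i=3: L=echo, R=kilo=BASE -> take LEFT -> echo
i=4: L=echo=BASE, R=alpha -> take RIGHT -> alpha
i=5: L=bravo R=bravo -> agree -> bravo
i=6: L=juliet=BASE, R=hotel -> take RIGHT -> hotel
i=7: L=india=BASE, R=golf -> take RIGHT -> golf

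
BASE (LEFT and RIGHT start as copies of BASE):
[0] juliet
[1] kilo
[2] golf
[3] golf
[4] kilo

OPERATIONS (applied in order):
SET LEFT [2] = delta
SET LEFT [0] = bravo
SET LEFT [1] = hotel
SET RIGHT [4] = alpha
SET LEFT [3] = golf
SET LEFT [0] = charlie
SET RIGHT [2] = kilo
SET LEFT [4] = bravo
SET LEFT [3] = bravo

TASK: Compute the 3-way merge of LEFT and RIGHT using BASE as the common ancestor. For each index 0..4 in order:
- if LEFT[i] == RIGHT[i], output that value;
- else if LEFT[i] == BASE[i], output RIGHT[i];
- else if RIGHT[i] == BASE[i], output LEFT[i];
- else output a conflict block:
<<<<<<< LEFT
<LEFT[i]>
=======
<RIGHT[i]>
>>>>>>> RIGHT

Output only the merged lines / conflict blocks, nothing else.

Final LEFT:  [charlie, hotel, delta, bravo, bravo]
Final RIGHT: [juliet, kilo, kilo, golf, alpha]
i=0: L=charlie, R=juliet=BASE -> take LEFT -> charlie
i=1: L=hotel, R=kilo=BASE -> take LEFT -> hotel
i=2: BASE=golf L=delta R=kilo all differ -> CONFLICT
i=3: L=bravo, R=golf=BASE -> take LEFT -> bravo
i=4: BASE=kilo L=bravo R=alpha all differ -> CONFLICT

Answer: charlie
hotel
<<<<<<< LEFT
delta
=======
kilo
>>>>>>> RIGHT
bravo
<<<<<<< LEFT
bravo
=======
alpha
>>>>>>> RIGHT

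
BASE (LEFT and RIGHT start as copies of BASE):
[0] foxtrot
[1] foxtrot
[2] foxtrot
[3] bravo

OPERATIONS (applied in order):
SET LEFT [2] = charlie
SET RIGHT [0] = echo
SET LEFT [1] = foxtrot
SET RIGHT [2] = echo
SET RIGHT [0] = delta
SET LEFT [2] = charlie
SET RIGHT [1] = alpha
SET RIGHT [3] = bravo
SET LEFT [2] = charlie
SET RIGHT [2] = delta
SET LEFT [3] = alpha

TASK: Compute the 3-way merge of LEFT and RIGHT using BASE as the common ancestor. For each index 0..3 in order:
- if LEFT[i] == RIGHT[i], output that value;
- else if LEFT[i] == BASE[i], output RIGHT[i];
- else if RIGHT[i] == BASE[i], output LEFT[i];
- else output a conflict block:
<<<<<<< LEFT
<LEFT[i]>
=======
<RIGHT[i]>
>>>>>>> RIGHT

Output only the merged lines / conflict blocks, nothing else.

Final LEFT:  [foxtrot, foxtrot, charlie, alpha]
Final RIGHT: [delta, alpha, delta, bravo]
i=0: L=foxtrot=BASE, R=delta -> take RIGHT -> delta
i=1: L=foxtrot=BASE, R=alpha -> take RIGHT -> alpha
i=2: BASE=foxtrot L=charlie R=delta all differ -> CONFLICT
i=3: L=alpha, R=bravo=BASE -> take LEFT -> alpha

Answer: delta
alpha
<<<<<<< LEFT
charlie
=======
delta
>>>>>>> RIGHT
alpha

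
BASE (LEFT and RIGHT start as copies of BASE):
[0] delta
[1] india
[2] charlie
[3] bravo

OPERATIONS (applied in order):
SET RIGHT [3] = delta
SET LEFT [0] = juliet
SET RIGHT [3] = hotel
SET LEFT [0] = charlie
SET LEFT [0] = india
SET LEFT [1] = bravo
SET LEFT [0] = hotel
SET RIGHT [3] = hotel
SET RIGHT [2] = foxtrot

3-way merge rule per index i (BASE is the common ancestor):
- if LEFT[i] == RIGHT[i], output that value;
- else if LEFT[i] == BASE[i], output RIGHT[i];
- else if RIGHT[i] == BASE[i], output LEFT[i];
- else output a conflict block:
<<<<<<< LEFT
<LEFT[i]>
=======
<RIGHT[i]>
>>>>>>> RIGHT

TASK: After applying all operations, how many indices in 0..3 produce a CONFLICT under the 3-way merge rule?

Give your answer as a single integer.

Answer: 0

Derivation:
Final LEFT:  [hotel, bravo, charlie, bravo]
Final RIGHT: [delta, india, foxtrot, hotel]
i=0: L=hotel, R=delta=BASE -> take LEFT -> hotel
i=1: L=bravo, R=india=BASE -> take LEFT -> bravo
i=2: L=charlie=BASE, R=foxtrot -> take RIGHT -> foxtrot
i=3: L=bravo=BASE, R=hotel -> take RIGHT -> hotel
Conflict count: 0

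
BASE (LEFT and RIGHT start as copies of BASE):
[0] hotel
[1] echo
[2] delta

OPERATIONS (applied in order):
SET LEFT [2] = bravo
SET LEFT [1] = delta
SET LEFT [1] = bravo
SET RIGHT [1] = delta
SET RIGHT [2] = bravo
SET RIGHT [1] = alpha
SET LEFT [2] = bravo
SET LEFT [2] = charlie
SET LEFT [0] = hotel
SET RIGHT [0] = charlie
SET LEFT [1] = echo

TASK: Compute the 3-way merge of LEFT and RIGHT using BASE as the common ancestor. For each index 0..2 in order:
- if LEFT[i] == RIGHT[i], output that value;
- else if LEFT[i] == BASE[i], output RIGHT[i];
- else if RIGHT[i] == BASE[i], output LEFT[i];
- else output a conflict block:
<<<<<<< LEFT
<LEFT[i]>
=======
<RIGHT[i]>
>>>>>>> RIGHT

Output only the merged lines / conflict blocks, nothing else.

Final LEFT:  [hotel, echo, charlie]
Final RIGHT: [charlie, alpha, bravo]
i=0: L=hotel=BASE, R=charlie -> take RIGHT -> charlie
i=1: L=echo=BASE, R=alpha -> take RIGHT -> alpha
i=2: BASE=delta L=charlie R=bravo all differ -> CONFLICT

Answer: charlie
alpha
<<<<<<< LEFT
charlie
=======
bravo
>>>>>>> RIGHT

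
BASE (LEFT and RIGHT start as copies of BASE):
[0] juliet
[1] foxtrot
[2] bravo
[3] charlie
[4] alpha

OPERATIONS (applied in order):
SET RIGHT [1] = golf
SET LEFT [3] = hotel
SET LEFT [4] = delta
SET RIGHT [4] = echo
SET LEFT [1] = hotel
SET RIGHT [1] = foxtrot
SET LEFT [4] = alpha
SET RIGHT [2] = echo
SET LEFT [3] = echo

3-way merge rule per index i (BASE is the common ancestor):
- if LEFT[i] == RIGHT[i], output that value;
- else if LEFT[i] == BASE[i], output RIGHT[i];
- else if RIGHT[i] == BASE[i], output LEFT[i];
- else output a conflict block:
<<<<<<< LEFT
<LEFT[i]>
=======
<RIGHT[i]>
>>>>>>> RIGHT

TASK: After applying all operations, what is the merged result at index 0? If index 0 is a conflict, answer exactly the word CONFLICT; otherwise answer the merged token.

Final LEFT:  [juliet, hotel, bravo, echo, alpha]
Final RIGHT: [juliet, foxtrot, echo, charlie, echo]
i=0: L=juliet R=juliet -> agree -> juliet
i=1: L=hotel, R=foxtrot=BASE -> take LEFT -> hotel
i=2: L=bravo=BASE, R=echo -> take RIGHT -> echo
i=3: L=echo, R=charlie=BASE -> take LEFT -> echo
i=4: L=alpha=BASE, R=echo -> take RIGHT -> echo
Index 0 -> juliet

Answer: juliet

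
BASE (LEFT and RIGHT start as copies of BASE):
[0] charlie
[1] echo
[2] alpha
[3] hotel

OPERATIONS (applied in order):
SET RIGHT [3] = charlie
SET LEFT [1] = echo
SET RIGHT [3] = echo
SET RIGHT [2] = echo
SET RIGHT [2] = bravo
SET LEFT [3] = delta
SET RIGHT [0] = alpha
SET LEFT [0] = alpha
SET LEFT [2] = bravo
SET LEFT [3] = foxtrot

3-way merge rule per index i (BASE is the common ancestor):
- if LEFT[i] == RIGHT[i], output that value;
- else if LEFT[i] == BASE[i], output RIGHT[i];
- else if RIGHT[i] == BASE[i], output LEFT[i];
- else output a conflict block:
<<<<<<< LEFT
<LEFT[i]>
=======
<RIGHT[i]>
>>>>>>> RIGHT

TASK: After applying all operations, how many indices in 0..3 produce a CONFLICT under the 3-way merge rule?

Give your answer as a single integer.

Final LEFT:  [alpha, echo, bravo, foxtrot]
Final RIGHT: [alpha, echo, bravo, echo]
i=0: L=alpha R=alpha -> agree -> alpha
i=1: L=echo R=echo -> agree -> echo
i=2: L=bravo R=bravo -> agree -> bravo
i=3: BASE=hotel L=foxtrot R=echo all differ -> CONFLICT
Conflict count: 1

Answer: 1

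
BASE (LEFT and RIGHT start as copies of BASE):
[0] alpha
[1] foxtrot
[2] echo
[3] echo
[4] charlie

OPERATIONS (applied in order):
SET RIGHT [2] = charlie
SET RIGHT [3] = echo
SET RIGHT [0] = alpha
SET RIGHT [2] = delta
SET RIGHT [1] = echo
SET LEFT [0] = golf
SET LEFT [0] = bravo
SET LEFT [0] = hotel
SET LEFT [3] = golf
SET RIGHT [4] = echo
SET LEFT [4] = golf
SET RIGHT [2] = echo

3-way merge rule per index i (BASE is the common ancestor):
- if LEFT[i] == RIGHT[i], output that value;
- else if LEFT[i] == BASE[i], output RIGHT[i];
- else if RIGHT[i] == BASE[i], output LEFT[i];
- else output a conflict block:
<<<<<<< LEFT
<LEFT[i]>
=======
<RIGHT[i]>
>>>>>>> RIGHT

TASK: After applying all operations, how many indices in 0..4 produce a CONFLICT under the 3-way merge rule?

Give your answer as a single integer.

Final LEFT:  [hotel, foxtrot, echo, golf, golf]
Final RIGHT: [alpha, echo, echo, echo, echo]
i=0: L=hotel, R=alpha=BASE -> take LEFT -> hotel
i=1: L=foxtrot=BASE, R=echo -> take RIGHT -> echo
i=2: L=echo R=echo -> agree -> echo
i=3: L=golf, R=echo=BASE -> take LEFT -> golf
i=4: BASE=charlie L=golf R=echo all differ -> CONFLICT
Conflict count: 1

Answer: 1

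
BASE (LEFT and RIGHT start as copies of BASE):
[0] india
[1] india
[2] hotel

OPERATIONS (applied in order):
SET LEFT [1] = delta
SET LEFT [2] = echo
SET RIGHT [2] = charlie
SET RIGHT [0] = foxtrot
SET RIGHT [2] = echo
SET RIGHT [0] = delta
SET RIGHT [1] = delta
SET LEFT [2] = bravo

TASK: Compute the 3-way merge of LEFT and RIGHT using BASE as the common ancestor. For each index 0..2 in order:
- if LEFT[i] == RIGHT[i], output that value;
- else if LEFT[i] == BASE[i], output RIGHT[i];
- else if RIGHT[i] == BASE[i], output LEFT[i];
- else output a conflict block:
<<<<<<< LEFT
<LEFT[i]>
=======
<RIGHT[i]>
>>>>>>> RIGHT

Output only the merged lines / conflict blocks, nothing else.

Answer: delta
delta
<<<<<<< LEFT
bravo
=======
echo
>>>>>>> RIGHT

Derivation:
Final LEFT:  [india, delta, bravo]
Final RIGHT: [delta, delta, echo]
i=0: L=india=BASE, R=delta -> take RIGHT -> delta
i=1: L=delta R=delta -> agree -> delta
i=2: BASE=hotel L=bravo R=echo all differ -> CONFLICT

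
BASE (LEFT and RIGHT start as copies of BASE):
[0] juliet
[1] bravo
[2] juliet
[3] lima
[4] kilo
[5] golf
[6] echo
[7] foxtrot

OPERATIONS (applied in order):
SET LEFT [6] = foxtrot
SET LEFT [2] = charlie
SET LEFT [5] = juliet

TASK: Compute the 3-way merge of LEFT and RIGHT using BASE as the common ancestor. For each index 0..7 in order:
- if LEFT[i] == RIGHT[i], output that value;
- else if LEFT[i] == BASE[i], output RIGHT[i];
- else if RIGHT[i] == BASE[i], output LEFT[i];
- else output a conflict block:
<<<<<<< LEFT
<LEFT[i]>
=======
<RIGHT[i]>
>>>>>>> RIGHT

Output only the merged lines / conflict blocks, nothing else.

Answer: juliet
bravo
charlie
lima
kilo
juliet
foxtrot
foxtrot

Derivation:
Final LEFT:  [juliet, bravo, charlie, lima, kilo, juliet, foxtrot, foxtrot]
Final RIGHT: [juliet, bravo, juliet, lima, kilo, golf, echo, foxtrot]
i=0: L=juliet R=juliet -> agree -> juliet
i=1: L=bravo R=bravo -> agree -> bravo
i=2: L=charlie, R=juliet=BASE -> take LEFT -> charlie
i=3: L=lima R=lima -> agree -> lima
i=4: L=kilo R=kilo -> agree -> kilo
i=5: L=juliet, R=golf=BASE -> take LEFT -> juliet
i=6: L=foxtrot, R=echo=BASE -> take LEFT -> foxtrot
i=7: L=foxtrot R=foxtrot -> agree -> foxtrot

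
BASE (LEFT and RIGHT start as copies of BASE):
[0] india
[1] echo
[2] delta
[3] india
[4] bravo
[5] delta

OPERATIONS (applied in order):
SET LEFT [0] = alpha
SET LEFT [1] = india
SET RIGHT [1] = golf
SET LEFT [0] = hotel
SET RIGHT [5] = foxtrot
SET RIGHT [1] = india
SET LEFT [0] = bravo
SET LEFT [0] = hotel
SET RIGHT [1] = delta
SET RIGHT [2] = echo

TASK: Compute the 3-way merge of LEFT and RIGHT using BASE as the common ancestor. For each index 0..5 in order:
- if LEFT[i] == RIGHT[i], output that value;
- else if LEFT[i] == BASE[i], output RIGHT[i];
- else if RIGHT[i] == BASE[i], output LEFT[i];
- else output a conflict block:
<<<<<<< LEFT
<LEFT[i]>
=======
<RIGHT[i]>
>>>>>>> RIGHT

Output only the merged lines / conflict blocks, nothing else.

Answer: hotel
<<<<<<< LEFT
india
=======
delta
>>>>>>> RIGHT
echo
india
bravo
foxtrot

Derivation:
Final LEFT:  [hotel, india, delta, india, bravo, delta]
Final RIGHT: [india, delta, echo, india, bravo, foxtrot]
i=0: L=hotel, R=india=BASE -> take LEFT -> hotel
i=1: BASE=echo L=india R=delta all differ -> CONFLICT
i=2: L=delta=BASE, R=echo -> take RIGHT -> echo
i=3: L=india R=india -> agree -> india
i=4: L=bravo R=bravo -> agree -> bravo
i=5: L=delta=BASE, R=foxtrot -> take RIGHT -> foxtrot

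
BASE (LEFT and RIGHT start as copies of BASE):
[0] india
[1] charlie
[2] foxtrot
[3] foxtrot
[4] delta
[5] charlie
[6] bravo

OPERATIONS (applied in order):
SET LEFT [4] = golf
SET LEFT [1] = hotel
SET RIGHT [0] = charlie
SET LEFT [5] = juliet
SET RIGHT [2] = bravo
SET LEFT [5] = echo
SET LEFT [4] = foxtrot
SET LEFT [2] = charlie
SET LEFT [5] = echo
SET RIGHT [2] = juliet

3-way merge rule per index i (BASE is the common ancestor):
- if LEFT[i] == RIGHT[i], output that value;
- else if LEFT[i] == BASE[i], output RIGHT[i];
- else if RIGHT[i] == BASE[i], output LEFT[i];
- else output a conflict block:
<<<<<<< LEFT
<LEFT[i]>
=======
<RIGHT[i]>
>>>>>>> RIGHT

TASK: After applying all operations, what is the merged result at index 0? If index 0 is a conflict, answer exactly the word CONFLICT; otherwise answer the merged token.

Final LEFT:  [india, hotel, charlie, foxtrot, foxtrot, echo, bravo]
Final RIGHT: [charlie, charlie, juliet, foxtrot, delta, charlie, bravo]
i=0: L=india=BASE, R=charlie -> take RIGHT -> charlie
i=1: L=hotel, R=charlie=BASE -> take LEFT -> hotel
i=2: BASE=foxtrot L=charlie R=juliet all differ -> CONFLICT
i=3: L=foxtrot R=foxtrot -> agree -> foxtrot
i=4: L=foxtrot, R=delta=BASE -> take LEFT -> foxtrot
i=5: L=echo, R=charlie=BASE -> take LEFT -> echo
i=6: L=bravo R=bravo -> agree -> bravo
Index 0 -> charlie

Answer: charlie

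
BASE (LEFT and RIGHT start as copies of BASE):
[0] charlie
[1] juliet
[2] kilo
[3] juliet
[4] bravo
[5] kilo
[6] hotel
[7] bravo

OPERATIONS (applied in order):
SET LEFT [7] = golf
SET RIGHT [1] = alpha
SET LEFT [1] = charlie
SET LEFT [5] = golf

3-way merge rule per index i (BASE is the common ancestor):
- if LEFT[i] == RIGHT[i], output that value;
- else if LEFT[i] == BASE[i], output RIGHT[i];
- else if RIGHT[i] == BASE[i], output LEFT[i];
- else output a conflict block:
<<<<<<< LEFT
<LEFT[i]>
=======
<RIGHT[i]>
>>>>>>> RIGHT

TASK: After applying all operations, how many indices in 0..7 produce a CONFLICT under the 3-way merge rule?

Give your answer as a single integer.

Final LEFT:  [charlie, charlie, kilo, juliet, bravo, golf, hotel, golf]
Final RIGHT: [charlie, alpha, kilo, juliet, bravo, kilo, hotel, bravo]
i=0: L=charlie R=charlie -> agree -> charlie
i=1: BASE=juliet L=charlie R=alpha all differ -> CONFLICT
i=2: L=kilo R=kilo -> agree -> kilo
i=3: L=juliet R=juliet -> agree -> juliet
i=4: L=bravo R=bravo -> agree -> bravo
i=5: L=golf, R=kilo=BASE -> take LEFT -> golf
i=6: L=hotel R=hotel -> agree -> hotel
i=7: L=golf, R=bravo=BASE -> take LEFT -> golf
Conflict count: 1

Answer: 1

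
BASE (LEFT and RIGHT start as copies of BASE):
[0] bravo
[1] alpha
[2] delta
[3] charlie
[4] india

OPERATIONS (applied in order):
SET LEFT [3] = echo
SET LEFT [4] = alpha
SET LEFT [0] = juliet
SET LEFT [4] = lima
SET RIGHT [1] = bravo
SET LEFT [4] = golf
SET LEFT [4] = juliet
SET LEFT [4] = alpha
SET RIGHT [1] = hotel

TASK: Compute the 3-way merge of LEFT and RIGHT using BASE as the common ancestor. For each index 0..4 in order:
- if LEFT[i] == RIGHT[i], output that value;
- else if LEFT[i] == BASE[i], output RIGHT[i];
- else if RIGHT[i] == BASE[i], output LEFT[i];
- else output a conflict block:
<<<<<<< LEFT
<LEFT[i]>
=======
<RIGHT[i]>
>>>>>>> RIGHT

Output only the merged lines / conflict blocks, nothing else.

Final LEFT:  [juliet, alpha, delta, echo, alpha]
Final RIGHT: [bravo, hotel, delta, charlie, india]
i=0: L=juliet, R=bravo=BASE -> take LEFT -> juliet
i=1: L=alpha=BASE, R=hotel -> take RIGHT -> hotel
i=2: L=delta R=delta -> agree -> delta
i=3: L=echo, R=charlie=BASE -> take LEFT -> echo
i=4: L=alpha, R=india=BASE -> take LEFT -> alpha

Answer: juliet
hotel
delta
echo
alpha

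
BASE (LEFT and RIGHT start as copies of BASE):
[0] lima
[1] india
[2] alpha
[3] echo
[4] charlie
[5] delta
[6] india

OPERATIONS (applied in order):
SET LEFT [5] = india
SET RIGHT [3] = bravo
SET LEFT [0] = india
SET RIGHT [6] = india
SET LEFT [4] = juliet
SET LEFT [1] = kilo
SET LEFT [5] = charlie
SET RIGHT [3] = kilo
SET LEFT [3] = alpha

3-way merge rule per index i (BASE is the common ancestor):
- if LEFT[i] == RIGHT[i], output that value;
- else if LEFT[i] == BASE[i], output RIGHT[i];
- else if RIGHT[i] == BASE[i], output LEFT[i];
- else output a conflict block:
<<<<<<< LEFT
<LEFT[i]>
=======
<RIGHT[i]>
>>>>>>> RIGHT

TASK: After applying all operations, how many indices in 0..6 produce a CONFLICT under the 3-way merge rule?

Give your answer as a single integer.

Answer: 1

Derivation:
Final LEFT:  [india, kilo, alpha, alpha, juliet, charlie, india]
Final RIGHT: [lima, india, alpha, kilo, charlie, delta, india]
i=0: L=india, R=lima=BASE -> take LEFT -> india
i=1: L=kilo, R=india=BASE -> take LEFT -> kilo
i=2: L=alpha R=alpha -> agree -> alpha
i=3: BASE=echo L=alpha R=kilo all differ -> CONFLICT
i=4: L=juliet, R=charlie=BASE -> take LEFT -> juliet
i=5: L=charlie, R=delta=BASE -> take LEFT -> charlie
i=6: L=india R=india -> agree -> india
Conflict count: 1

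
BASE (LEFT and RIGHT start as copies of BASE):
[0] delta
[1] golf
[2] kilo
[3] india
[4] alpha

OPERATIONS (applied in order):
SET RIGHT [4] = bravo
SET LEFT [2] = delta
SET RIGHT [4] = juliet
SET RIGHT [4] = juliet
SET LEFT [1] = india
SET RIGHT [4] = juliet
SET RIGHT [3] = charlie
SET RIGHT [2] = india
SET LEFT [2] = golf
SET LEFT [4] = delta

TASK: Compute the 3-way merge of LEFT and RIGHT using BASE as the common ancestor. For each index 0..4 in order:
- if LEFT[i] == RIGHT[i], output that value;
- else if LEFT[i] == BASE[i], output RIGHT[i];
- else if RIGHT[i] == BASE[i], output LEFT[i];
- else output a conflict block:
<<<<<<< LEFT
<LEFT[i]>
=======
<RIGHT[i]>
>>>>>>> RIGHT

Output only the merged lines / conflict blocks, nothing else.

Answer: delta
india
<<<<<<< LEFT
golf
=======
india
>>>>>>> RIGHT
charlie
<<<<<<< LEFT
delta
=======
juliet
>>>>>>> RIGHT

Derivation:
Final LEFT:  [delta, india, golf, india, delta]
Final RIGHT: [delta, golf, india, charlie, juliet]
i=0: L=delta R=delta -> agree -> delta
i=1: L=india, R=golf=BASE -> take LEFT -> india
i=2: BASE=kilo L=golf R=india all differ -> CONFLICT
i=3: L=india=BASE, R=charlie -> take RIGHT -> charlie
i=4: BASE=alpha L=delta R=juliet all differ -> CONFLICT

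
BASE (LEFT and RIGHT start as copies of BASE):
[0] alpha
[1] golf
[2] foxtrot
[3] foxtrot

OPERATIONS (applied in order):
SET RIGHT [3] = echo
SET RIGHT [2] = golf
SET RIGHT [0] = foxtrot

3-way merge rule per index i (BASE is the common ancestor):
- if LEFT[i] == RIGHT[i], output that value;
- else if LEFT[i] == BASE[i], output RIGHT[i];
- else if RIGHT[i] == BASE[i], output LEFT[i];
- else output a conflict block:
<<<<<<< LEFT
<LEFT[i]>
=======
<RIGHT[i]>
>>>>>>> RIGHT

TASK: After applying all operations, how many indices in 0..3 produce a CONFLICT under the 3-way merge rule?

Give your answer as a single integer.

Final LEFT:  [alpha, golf, foxtrot, foxtrot]
Final RIGHT: [foxtrot, golf, golf, echo]
i=0: L=alpha=BASE, R=foxtrot -> take RIGHT -> foxtrot
i=1: L=golf R=golf -> agree -> golf
i=2: L=foxtrot=BASE, R=golf -> take RIGHT -> golf
i=3: L=foxtrot=BASE, R=echo -> take RIGHT -> echo
Conflict count: 0

Answer: 0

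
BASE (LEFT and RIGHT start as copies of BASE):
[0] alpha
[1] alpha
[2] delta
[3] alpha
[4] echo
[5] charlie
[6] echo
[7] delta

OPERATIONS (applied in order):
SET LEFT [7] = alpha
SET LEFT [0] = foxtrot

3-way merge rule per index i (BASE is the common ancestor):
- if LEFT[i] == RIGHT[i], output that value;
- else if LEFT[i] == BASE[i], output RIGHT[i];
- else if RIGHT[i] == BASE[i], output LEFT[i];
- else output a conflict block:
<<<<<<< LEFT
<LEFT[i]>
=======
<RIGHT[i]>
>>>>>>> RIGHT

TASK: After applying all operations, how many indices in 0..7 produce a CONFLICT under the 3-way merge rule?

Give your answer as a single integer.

Answer: 0

Derivation:
Final LEFT:  [foxtrot, alpha, delta, alpha, echo, charlie, echo, alpha]
Final RIGHT: [alpha, alpha, delta, alpha, echo, charlie, echo, delta]
i=0: L=foxtrot, R=alpha=BASE -> take LEFT -> foxtrot
i=1: L=alpha R=alpha -> agree -> alpha
i=2: L=delta R=delta -> agree -> delta
i=3: L=alpha R=alpha -> agree -> alpha
i=4: L=echo R=echo -> agree -> echo
i=5: L=charlie R=charlie -> agree -> charlie
i=6: L=echo R=echo -> agree -> echo
i=7: L=alpha, R=delta=BASE -> take LEFT -> alpha
Conflict count: 0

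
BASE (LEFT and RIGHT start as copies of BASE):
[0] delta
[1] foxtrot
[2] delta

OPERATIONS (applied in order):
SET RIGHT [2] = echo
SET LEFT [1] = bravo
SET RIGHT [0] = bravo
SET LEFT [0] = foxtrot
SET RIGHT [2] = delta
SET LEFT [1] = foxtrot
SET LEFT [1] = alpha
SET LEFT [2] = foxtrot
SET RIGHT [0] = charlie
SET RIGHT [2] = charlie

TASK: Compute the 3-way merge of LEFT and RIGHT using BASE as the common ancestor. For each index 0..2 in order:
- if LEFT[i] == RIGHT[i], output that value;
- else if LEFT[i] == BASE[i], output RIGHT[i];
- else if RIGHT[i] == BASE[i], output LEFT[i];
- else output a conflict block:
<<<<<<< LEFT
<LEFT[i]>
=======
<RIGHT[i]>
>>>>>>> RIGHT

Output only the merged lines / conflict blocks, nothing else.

Final LEFT:  [foxtrot, alpha, foxtrot]
Final RIGHT: [charlie, foxtrot, charlie]
i=0: BASE=delta L=foxtrot R=charlie all differ -> CONFLICT
i=1: L=alpha, R=foxtrot=BASE -> take LEFT -> alpha
i=2: BASE=delta L=foxtrot R=charlie all differ -> CONFLICT

Answer: <<<<<<< LEFT
foxtrot
=======
charlie
>>>>>>> RIGHT
alpha
<<<<<<< LEFT
foxtrot
=======
charlie
>>>>>>> RIGHT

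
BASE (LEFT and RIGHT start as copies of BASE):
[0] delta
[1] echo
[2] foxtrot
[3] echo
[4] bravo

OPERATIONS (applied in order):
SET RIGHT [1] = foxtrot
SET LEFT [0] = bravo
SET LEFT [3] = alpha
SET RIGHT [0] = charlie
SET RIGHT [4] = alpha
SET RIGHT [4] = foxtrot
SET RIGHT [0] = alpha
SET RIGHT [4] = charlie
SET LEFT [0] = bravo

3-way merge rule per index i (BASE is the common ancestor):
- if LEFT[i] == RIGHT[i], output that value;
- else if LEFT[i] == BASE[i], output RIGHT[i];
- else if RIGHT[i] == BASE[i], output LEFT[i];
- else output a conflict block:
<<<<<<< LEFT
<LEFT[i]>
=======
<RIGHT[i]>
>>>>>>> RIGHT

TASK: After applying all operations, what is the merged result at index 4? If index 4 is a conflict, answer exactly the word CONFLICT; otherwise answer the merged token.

Answer: charlie

Derivation:
Final LEFT:  [bravo, echo, foxtrot, alpha, bravo]
Final RIGHT: [alpha, foxtrot, foxtrot, echo, charlie]
i=0: BASE=delta L=bravo R=alpha all differ -> CONFLICT
i=1: L=echo=BASE, R=foxtrot -> take RIGHT -> foxtrot
i=2: L=foxtrot R=foxtrot -> agree -> foxtrot
i=3: L=alpha, R=echo=BASE -> take LEFT -> alpha
i=4: L=bravo=BASE, R=charlie -> take RIGHT -> charlie
Index 4 -> charlie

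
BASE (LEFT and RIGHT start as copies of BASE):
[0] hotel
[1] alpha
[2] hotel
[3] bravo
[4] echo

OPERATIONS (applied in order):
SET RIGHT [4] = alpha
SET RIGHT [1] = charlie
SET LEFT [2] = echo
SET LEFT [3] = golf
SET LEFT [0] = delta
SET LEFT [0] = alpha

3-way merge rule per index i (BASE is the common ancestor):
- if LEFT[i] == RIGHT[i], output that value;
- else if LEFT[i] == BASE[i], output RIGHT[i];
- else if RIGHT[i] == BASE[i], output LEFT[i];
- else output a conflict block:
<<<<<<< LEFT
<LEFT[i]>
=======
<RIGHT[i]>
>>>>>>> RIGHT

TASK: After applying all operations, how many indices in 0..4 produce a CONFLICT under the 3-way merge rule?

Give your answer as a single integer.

Final LEFT:  [alpha, alpha, echo, golf, echo]
Final RIGHT: [hotel, charlie, hotel, bravo, alpha]
i=0: L=alpha, R=hotel=BASE -> take LEFT -> alpha
i=1: L=alpha=BASE, R=charlie -> take RIGHT -> charlie
i=2: L=echo, R=hotel=BASE -> take LEFT -> echo
i=3: L=golf, R=bravo=BASE -> take LEFT -> golf
i=4: L=echo=BASE, R=alpha -> take RIGHT -> alpha
Conflict count: 0

Answer: 0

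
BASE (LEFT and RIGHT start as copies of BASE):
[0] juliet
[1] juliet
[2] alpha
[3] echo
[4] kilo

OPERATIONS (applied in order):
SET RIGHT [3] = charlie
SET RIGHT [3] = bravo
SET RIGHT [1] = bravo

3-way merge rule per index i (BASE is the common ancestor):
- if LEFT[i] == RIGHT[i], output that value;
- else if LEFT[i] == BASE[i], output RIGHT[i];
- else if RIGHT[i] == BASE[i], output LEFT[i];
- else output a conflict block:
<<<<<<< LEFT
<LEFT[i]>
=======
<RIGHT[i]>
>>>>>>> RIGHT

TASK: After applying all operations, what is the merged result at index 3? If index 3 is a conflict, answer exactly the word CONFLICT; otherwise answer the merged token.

Final LEFT:  [juliet, juliet, alpha, echo, kilo]
Final RIGHT: [juliet, bravo, alpha, bravo, kilo]
i=0: L=juliet R=juliet -> agree -> juliet
i=1: L=juliet=BASE, R=bravo -> take RIGHT -> bravo
i=2: L=alpha R=alpha -> agree -> alpha
i=3: L=echo=BASE, R=bravo -> take RIGHT -> bravo
i=4: L=kilo R=kilo -> agree -> kilo
Index 3 -> bravo

Answer: bravo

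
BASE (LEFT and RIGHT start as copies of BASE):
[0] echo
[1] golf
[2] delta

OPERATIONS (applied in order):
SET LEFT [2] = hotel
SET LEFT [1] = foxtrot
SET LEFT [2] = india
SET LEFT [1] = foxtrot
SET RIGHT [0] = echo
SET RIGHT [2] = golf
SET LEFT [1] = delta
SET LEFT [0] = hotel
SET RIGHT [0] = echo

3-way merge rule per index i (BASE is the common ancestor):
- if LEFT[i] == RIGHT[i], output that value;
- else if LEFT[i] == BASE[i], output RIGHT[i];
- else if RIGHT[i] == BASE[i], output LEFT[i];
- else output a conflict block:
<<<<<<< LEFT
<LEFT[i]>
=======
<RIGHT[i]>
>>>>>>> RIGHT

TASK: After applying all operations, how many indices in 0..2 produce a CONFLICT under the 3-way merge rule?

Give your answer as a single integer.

Final LEFT:  [hotel, delta, india]
Final RIGHT: [echo, golf, golf]
i=0: L=hotel, R=echo=BASE -> take LEFT -> hotel
i=1: L=delta, R=golf=BASE -> take LEFT -> delta
i=2: BASE=delta L=india R=golf all differ -> CONFLICT
Conflict count: 1

Answer: 1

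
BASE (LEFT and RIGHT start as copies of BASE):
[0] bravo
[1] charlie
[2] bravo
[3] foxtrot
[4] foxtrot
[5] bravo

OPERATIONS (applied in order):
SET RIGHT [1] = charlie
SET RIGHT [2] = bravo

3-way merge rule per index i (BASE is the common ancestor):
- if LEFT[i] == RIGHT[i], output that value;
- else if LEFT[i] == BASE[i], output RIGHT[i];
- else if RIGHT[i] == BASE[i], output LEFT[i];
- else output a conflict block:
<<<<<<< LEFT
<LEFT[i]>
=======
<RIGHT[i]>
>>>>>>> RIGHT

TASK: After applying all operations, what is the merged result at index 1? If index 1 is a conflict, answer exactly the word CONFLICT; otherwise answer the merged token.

Answer: charlie

Derivation:
Final LEFT:  [bravo, charlie, bravo, foxtrot, foxtrot, bravo]
Final RIGHT: [bravo, charlie, bravo, foxtrot, foxtrot, bravo]
i=0: L=bravo R=bravo -> agree -> bravo
i=1: L=charlie R=charlie -> agree -> charlie
i=2: L=bravo R=bravo -> agree -> bravo
i=3: L=foxtrot R=foxtrot -> agree -> foxtrot
i=4: L=foxtrot R=foxtrot -> agree -> foxtrot
i=5: L=bravo R=bravo -> agree -> bravo
Index 1 -> charlie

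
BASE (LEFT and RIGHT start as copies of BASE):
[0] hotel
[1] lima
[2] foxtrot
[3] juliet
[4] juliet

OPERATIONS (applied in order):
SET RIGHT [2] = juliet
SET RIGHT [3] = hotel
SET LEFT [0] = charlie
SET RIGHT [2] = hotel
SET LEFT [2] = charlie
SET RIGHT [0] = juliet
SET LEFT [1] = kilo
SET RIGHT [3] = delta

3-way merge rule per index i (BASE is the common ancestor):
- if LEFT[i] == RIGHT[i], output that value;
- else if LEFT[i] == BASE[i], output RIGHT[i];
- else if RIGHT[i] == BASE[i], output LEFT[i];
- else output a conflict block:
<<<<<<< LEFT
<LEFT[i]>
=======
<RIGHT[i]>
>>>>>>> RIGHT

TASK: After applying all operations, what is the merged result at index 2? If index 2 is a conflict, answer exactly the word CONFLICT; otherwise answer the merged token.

Final LEFT:  [charlie, kilo, charlie, juliet, juliet]
Final RIGHT: [juliet, lima, hotel, delta, juliet]
i=0: BASE=hotel L=charlie R=juliet all differ -> CONFLICT
i=1: L=kilo, R=lima=BASE -> take LEFT -> kilo
i=2: BASE=foxtrot L=charlie R=hotel all differ -> CONFLICT
i=3: L=juliet=BASE, R=delta -> take RIGHT -> delta
i=4: L=juliet R=juliet -> agree -> juliet
Index 2 -> CONFLICT

Answer: CONFLICT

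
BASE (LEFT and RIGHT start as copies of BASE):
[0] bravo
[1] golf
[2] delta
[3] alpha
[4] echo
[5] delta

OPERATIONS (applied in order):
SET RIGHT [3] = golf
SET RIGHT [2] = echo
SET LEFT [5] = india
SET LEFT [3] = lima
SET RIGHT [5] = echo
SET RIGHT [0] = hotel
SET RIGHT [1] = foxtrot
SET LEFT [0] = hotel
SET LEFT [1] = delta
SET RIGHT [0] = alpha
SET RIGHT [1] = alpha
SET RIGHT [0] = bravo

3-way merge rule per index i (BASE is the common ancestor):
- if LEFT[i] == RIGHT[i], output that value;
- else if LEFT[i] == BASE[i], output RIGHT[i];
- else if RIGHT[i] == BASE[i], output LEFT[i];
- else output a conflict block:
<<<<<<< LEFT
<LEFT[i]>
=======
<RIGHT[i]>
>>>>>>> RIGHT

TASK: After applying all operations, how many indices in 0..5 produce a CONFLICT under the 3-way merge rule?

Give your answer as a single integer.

Answer: 3

Derivation:
Final LEFT:  [hotel, delta, delta, lima, echo, india]
Final RIGHT: [bravo, alpha, echo, golf, echo, echo]
i=0: L=hotel, R=bravo=BASE -> take LEFT -> hotel
i=1: BASE=golf L=delta R=alpha all differ -> CONFLICT
i=2: L=delta=BASE, R=echo -> take RIGHT -> echo
i=3: BASE=alpha L=lima R=golf all differ -> CONFLICT
i=4: L=echo R=echo -> agree -> echo
i=5: BASE=delta L=india R=echo all differ -> CONFLICT
Conflict count: 3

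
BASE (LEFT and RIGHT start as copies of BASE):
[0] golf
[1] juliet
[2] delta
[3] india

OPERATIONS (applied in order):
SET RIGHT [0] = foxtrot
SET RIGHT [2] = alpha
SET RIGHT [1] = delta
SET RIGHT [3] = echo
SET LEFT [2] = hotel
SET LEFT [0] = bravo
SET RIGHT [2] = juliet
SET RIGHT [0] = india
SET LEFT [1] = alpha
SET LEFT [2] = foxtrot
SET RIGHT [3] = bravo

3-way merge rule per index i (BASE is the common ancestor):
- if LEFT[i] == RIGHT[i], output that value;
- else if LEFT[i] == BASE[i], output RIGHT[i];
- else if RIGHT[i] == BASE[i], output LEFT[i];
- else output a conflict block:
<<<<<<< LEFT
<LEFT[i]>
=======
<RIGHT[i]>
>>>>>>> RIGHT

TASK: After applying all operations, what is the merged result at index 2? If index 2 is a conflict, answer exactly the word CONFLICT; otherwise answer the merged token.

Final LEFT:  [bravo, alpha, foxtrot, india]
Final RIGHT: [india, delta, juliet, bravo]
i=0: BASE=golf L=bravo R=india all differ -> CONFLICT
i=1: BASE=juliet L=alpha R=delta all differ -> CONFLICT
i=2: BASE=delta L=foxtrot R=juliet all differ -> CONFLICT
i=3: L=india=BASE, R=bravo -> take RIGHT -> bravo
Index 2 -> CONFLICT

Answer: CONFLICT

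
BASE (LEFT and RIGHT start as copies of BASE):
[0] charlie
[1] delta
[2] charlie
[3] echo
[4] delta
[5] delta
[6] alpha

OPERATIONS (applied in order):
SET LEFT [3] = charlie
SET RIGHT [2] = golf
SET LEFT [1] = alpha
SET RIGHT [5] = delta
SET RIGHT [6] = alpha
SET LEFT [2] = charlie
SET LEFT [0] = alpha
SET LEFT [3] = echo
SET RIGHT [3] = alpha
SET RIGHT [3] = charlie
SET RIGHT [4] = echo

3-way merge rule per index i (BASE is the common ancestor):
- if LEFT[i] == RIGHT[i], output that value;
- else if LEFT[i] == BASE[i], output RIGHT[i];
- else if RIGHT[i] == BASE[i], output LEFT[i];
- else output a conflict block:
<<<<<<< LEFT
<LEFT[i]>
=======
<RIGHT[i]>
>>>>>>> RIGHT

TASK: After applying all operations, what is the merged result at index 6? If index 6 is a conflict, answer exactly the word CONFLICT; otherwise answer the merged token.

Answer: alpha

Derivation:
Final LEFT:  [alpha, alpha, charlie, echo, delta, delta, alpha]
Final RIGHT: [charlie, delta, golf, charlie, echo, delta, alpha]
i=0: L=alpha, R=charlie=BASE -> take LEFT -> alpha
i=1: L=alpha, R=delta=BASE -> take LEFT -> alpha
i=2: L=charlie=BASE, R=golf -> take RIGHT -> golf
i=3: L=echo=BASE, R=charlie -> take RIGHT -> charlie
i=4: L=delta=BASE, R=echo -> take RIGHT -> echo
i=5: L=delta R=delta -> agree -> delta
i=6: L=alpha R=alpha -> agree -> alpha
Index 6 -> alpha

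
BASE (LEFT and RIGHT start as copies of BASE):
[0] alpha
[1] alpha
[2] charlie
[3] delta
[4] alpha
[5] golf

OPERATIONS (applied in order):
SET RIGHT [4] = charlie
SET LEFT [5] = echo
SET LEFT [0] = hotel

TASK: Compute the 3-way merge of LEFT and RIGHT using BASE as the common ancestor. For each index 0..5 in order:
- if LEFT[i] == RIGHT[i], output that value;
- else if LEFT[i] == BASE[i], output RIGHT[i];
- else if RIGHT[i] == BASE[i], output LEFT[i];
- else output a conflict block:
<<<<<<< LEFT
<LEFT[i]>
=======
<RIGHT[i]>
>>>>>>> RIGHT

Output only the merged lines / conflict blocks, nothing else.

Final LEFT:  [hotel, alpha, charlie, delta, alpha, echo]
Final RIGHT: [alpha, alpha, charlie, delta, charlie, golf]
i=0: L=hotel, R=alpha=BASE -> take LEFT -> hotel
i=1: L=alpha R=alpha -> agree -> alpha
i=2: L=charlie R=charlie -> agree -> charlie
i=3: L=delta R=delta -> agree -> delta
i=4: L=alpha=BASE, R=charlie -> take RIGHT -> charlie
i=5: L=echo, R=golf=BASE -> take LEFT -> echo

Answer: hotel
alpha
charlie
delta
charlie
echo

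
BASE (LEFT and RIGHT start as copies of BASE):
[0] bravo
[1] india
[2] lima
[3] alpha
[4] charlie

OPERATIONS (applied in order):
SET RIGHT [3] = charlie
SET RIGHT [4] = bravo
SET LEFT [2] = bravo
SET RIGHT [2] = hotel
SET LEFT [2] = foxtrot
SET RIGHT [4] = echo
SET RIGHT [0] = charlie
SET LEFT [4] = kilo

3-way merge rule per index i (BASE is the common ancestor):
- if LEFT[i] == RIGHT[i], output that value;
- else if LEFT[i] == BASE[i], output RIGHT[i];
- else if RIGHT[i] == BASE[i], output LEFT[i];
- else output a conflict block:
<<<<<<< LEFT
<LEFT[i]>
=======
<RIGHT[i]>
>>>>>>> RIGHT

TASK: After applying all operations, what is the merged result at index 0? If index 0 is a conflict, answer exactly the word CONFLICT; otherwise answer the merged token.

Answer: charlie

Derivation:
Final LEFT:  [bravo, india, foxtrot, alpha, kilo]
Final RIGHT: [charlie, india, hotel, charlie, echo]
i=0: L=bravo=BASE, R=charlie -> take RIGHT -> charlie
i=1: L=india R=india -> agree -> india
i=2: BASE=lima L=foxtrot R=hotel all differ -> CONFLICT
i=3: L=alpha=BASE, R=charlie -> take RIGHT -> charlie
i=4: BASE=charlie L=kilo R=echo all differ -> CONFLICT
Index 0 -> charlie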